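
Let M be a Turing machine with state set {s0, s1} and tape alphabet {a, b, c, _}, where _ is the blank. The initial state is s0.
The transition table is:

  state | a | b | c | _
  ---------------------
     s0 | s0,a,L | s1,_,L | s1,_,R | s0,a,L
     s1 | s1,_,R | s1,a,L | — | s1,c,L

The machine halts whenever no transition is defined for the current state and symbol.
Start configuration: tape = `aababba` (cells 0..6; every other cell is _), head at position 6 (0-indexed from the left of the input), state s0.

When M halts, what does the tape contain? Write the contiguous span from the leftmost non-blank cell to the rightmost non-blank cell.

s0 | aababb[a]   read a → write a, move L, go to s0
s0 | aabab[b]a   read b → write _, move L, go to s1
s1 | aaba[b]_a   read b → write a, move L, go to s1
s1 | aab[a]a_a   read a → write _, move R, go to s1
s1 | aab_[a]_a   read a → write _, move R, go to s1
s1 | aab__[_]a   read _ → write c, move L, go to s1
s1 | aab_[_]ca   read _ → write c, move L, go to s1
s1 | aab[_]cca   read _ → write c, move L, go to s1
s1 | aa[b]ccca   read b → write a, move L, go to s1
s1 | a[a]accca   read a → write _, move R, go to s1
s1 | a_[a]ccca   read a → write _, move R, go to s1
s1 | a__[c]cca
The non-blank tape span at halt is a__ccca.

a__ccca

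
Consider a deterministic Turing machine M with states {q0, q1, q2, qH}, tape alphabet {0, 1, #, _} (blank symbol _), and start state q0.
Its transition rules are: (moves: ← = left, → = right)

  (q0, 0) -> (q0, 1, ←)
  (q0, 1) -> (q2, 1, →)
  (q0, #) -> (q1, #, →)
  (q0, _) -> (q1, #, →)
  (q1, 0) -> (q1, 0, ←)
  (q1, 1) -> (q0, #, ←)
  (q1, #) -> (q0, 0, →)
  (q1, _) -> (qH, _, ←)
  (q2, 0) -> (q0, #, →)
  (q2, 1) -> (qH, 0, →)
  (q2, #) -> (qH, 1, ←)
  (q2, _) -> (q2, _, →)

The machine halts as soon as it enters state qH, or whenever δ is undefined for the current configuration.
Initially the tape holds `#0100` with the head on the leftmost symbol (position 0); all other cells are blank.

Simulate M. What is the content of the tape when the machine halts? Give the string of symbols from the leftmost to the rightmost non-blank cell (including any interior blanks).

#01000

state=q0 head=0 tape=_[#]0100   (q0,#)→(q1,#,→)
state=q1 head=1 tape=_#[0]100   (q1,0)→(q1,0,←)
state=q1 head=0 tape=_[#]0100   (q1,#)→(q0,0,→)
state=q0 head=1 tape=_0[0]100   (q0,0)→(q0,1,←)
state=q0 head=0 tape=_[0]1100   (q0,0)→(q0,1,←)
state=q0 head=-1 tape=[_]11100   (q0,_)→(q1,#,→)
state=q1 head=0 tape=#[1]1100   (q1,1)→(q0,#,←)
state=q0 head=-1 tape=[#]#1100   (q0,#)→(q1,#,→)
state=q1 head=0 tape=#[#]1100   (q1,#)→(q0,0,→)
state=q0 head=1 tape=#0[1]100   (q0,1)→(q2,1,→)
state=q2 head=2 tape=#01[1]00   (q2,1)→(qH,0,→)
state=qH head=3 tape=#010[0]0
The non-blank tape span at halt is #01000.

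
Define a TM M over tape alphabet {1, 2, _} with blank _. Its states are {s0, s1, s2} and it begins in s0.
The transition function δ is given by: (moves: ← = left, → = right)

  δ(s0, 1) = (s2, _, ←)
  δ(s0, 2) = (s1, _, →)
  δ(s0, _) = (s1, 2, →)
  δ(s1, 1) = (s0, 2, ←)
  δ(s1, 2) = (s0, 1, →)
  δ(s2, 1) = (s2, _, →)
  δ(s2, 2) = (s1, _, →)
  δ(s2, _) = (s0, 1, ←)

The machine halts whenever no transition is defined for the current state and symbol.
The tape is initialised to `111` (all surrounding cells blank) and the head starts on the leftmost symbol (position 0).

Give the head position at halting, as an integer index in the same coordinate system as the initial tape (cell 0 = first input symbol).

state=s0 head=0 tape=__[1]11__   (s0,1)→(s2,_,←)
state=s2 head=-1 tape=_[_]_11__   (s2,_)→(s0,1,←)
state=s0 head=-2 tape=[_]1_11__   (s0,_)→(s1,2,→)
state=s1 head=-1 tape=2[1]_11__   (s1,1)→(s0,2,←)
state=s0 head=-2 tape=[2]2_11__   (s0,2)→(s1,_,→)
state=s1 head=-1 tape=_[2]_11__   (s1,2)→(s0,1,→)
state=s0 head=0 tape=_1[_]11__   (s0,_)→(s1,2,→)
state=s1 head=1 tape=_12[1]1__   (s1,1)→(s0,2,←)
state=s0 head=0 tape=_1[2]21__   (s0,2)→(s1,_,→)
state=s1 head=1 tape=_1_[2]1__   (s1,2)→(s0,1,→)
state=s0 head=2 tape=_1_1[1]__   (s0,1)→(s2,_,←)
state=s2 head=1 tape=_1_[1]___   (s2,1)→(s2,_,→)
state=s2 head=2 tape=_1__[_]__   (s2,_)→(s0,1,←)
state=s0 head=1 tape=_1_[_]1__   (s0,_)→(s1,2,→)
state=s1 head=2 tape=_1_2[1]__   (s1,1)→(s0,2,←)
state=s0 head=1 tape=_1_[2]2__   (s0,2)→(s1,_,→)
state=s1 head=2 tape=_1__[2]__   (s1,2)→(s0,1,→)
state=s0 head=3 tape=_1__1[_]_   (s0,_)→(s1,2,→)
state=s1 head=4 tape=_1__12[_]
At halt the head is at cell 4.

4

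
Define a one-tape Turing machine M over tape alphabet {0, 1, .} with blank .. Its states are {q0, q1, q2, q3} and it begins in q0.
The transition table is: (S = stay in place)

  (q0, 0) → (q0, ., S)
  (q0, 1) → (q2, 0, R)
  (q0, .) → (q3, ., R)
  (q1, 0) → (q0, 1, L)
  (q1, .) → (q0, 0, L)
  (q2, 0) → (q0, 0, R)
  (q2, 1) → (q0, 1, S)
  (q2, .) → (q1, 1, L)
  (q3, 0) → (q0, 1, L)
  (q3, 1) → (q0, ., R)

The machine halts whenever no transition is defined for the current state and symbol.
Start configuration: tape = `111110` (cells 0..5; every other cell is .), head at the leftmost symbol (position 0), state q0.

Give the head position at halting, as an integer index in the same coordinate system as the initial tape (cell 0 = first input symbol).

state=q0 head=0 tape=[1]11110..   (q0,1)→(q2,0,R)
state=q2 head=1 tape=0[1]1110..   (q2,1)→(q0,1,S)
state=q0 head=1 tape=0[1]1110..   (q0,1)→(q2,0,R)
state=q2 head=2 tape=00[1]110..   (q2,1)→(q0,1,S)
state=q0 head=2 tape=00[1]110..   (q0,1)→(q2,0,R)
state=q2 head=3 tape=000[1]10..   (q2,1)→(q0,1,S)
state=q0 head=3 tape=000[1]10..   (q0,1)→(q2,0,R)
state=q2 head=4 tape=0000[1]0..   (q2,1)→(q0,1,S)
state=q0 head=4 tape=0000[1]0..   (q0,1)→(q2,0,R)
state=q2 head=5 tape=00000[0]..   (q2,0)→(q0,0,R)
state=q0 head=6 tape=000000[.].   (q0,.)→(q3,.,R)
state=q3 head=7 tape=000000.[.]
At halt the head is at cell 7.

7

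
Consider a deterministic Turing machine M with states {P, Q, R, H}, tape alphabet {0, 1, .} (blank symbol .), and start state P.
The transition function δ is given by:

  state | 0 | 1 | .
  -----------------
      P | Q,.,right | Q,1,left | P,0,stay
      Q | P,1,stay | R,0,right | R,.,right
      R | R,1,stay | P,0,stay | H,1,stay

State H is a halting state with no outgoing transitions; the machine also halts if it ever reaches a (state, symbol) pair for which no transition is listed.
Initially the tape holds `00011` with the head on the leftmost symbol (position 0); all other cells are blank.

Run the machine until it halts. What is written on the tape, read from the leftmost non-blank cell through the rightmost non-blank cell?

state=P head=0 tape=[0]0011..   (P,0)→(Q,.,right)
state=Q head=1 tape=.[0]011..   (Q,0)→(P,1,stay)
state=P head=1 tape=.[1]011..   (P,1)→(Q,1,left)
state=Q head=0 tape=[.]1011..   (Q,.)→(R,.,right)
state=R head=1 tape=.[1]011..   (R,1)→(P,0,stay)
state=P head=1 tape=.[0]011..   (P,0)→(Q,.,right)
state=Q head=2 tape=..[0]11..   (Q,0)→(P,1,stay)
state=P head=2 tape=..[1]11..   (P,1)→(Q,1,left)
state=Q head=1 tape=.[.]111..   (Q,.)→(R,.,right)
state=R head=2 tape=..[1]11..   (R,1)→(P,0,stay)
state=P head=2 tape=..[0]11..   (P,0)→(Q,.,right)
state=Q head=3 tape=...[1]1..   (Q,1)→(R,0,right)
state=R head=4 tape=...0[1]..   (R,1)→(P,0,stay)
state=P head=4 tape=...0[0]..   (P,0)→(Q,.,right)
state=Q head=5 tape=...0.[.].   (Q,.)→(R,.,right)
state=R head=6 tape=...0..[.]   (R,.)→(H,1,stay)
state=H head=6 tape=...0..[1]
The non-blank tape span at halt is 0..1.

0..1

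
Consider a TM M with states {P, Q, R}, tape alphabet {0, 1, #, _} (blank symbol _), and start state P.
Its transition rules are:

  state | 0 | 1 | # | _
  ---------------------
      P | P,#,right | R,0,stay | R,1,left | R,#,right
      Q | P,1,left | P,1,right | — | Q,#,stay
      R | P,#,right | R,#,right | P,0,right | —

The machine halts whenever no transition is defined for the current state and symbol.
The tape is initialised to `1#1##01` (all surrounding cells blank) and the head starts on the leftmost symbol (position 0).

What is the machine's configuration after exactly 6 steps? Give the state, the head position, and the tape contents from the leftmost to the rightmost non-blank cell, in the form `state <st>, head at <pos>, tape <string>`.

state=P head=0 tape=[1]#1##01   (P,1)→(R,0,stay)
state=R head=0 tape=[0]#1##01   (R,0)→(P,#,right)
state=P head=1 tape=#[#]1##01   (P,#)→(R,1,left)
state=R head=0 tape=[#]11##01   (R,#)→(P,0,right)
state=P head=1 tape=0[1]1##01   (P,1)→(R,0,stay)
state=R head=1 tape=0[0]1##01   (R,0)→(P,#,right)
state=P head=2 tape=0#[1]##01
After 6 steps: state P, head at 2, tape 0#1##01.

state P, head at 2, tape 0#1##01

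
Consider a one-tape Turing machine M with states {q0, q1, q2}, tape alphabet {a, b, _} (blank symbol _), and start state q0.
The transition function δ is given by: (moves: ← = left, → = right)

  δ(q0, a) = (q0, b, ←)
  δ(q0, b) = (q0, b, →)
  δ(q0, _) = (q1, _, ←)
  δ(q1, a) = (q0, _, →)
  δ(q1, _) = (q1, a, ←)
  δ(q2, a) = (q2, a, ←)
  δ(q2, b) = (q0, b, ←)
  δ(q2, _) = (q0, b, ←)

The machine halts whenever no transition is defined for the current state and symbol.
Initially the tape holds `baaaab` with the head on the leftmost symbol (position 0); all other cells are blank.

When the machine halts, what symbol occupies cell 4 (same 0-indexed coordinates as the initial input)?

q0 | [b]aaaab_   read b → write b, move →, go to q0
q0 | b[a]aaab_   read a → write b, move ←, go to q0
q0 | [b]baaab_   read b → write b, move →, go to q0
q0 | b[b]aaab_   read b → write b, move →, go to q0
q0 | bb[a]aab_   read a → write b, move ←, go to q0
q0 | b[b]baab_   read b → write b, move →, go to q0
q0 | bb[b]aab_   read b → write b, move →, go to q0
q0 | bbb[a]ab_   read a → write b, move ←, go to q0
q0 | bb[b]bab_   read b → write b, move →, go to q0
q0 | bbb[b]ab_   read b → write b, move →, go to q0
q0 | bbbb[a]b_   read a → write b, move ←, go to q0
q0 | bbb[b]bb_   read b → write b, move →, go to q0
q0 | bbbb[b]b_   read b → write b, move →, go to q0
q0 | bbbbb[b]_   read b → write b, move →, go to q0
q0 | bbbbbb[_]   read _ → write _, move ←, go to q1
q1 | bbbbb[b]_
Cell 4 holds b when M halts.

b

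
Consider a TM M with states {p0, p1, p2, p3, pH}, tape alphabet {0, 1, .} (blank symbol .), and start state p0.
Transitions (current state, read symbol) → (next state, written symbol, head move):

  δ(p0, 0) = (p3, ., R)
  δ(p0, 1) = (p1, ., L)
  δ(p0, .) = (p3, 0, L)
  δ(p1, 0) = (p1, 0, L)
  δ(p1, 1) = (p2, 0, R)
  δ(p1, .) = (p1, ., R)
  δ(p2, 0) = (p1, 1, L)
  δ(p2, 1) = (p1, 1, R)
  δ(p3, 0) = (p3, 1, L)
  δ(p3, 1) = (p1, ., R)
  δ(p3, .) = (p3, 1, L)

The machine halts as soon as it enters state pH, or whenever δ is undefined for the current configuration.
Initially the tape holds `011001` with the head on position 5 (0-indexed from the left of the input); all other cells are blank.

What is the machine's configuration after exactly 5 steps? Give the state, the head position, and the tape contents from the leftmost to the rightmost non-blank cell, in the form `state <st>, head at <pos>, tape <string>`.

state p1, head at 2, tape 01010

state=p0 head=5 tape=01100[1]   (p0,1)→(p1,.,L)
state=p1 head=4 tape=0110[0].   (p1,0)→(p1,0,L)
state=p1 head=3 tape=011[0]0.   (p1,0)→(p1,0,L)
state=p1 head=2 tape=01[1]00.   (p1,1)→(p2,0,R)
state=p2 head=3 tape=010[0]0.   (p2,0)→(p1,1,L)
state=p1 head=2 tape=01[0]10.
After 5 steps: state p1, head at 2, tape 01010.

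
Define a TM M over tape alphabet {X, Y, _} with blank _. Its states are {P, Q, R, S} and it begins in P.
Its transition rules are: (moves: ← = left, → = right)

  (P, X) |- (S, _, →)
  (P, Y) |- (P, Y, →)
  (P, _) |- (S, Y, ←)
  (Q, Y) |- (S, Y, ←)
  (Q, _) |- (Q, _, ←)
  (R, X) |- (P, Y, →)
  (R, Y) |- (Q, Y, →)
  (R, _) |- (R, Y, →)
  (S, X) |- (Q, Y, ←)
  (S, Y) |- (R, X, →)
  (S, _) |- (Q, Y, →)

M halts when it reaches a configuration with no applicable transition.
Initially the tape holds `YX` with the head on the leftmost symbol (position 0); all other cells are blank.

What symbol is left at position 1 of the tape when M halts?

Y

P | _[Y]X__   read Y → write Y, move →, go to P
P | _Y[X]__   read X → write _, move →, go to S
S | _Y_[_]_   read _ → write Y, move →, go to Q
Q | _Y_Y[_]   read _ → write _, move ←, go to Q
Q | _Y_[Y]_   read Y → write Y, move ←, go to S
S | _Y[_]Y_   read _ → write Y, move →, go to Q
Q | _YY[Y]_   read Y → write Y, move ←, go to S
S | _Y[Y]Y_   read Y → write X, move →, go to R
R | _YX[Y]_   read Y → write Y, move →, go to Q
Q | _YXY[_]   read _ → write _, move ←, go to Q
Q | _YX[Y]_   read Y → write Y, move ←, go to S
S | _Y[X]Y_   read X → write Y, move ←, go to Q
Q | _[Y]YY_   read Y → write Y, move ←, go to S
S | [_]YYY_   read _ → write Y, move →, go to Q
Q | Y[Y]YY_   read Y → write Y, move ←, go to S
S | [Y]YYY_   read Y → write X, move →, go to R
R | X[Y]YY_   read Y → write Y, move →, go to Q
Q | XY[Y]Y_   read Y → write Y, move ←, go to S
S | X[Y]YY_   read Y → write X, move →, go to R
R | XX[Y]Y_   read Y → write Y, move →, go to Q
Q | XXY[Y]_   read Y → write Y, move ←, go to S
S | XX[Y]Y_   read Y → write X, move →, go to R
R | XXX[Y]_   read Y → write Y, move →, go to Q
Q | XXXY[_]   read _ → write _, move ←, go to Q
Q | XXX[Y]_   read Y → write Y, move ←, go to S
S | XX[X]Y_   read X → write Y, move ←, go to Q
Q | X[X]YY_
Cell 1 holds Y when M halts.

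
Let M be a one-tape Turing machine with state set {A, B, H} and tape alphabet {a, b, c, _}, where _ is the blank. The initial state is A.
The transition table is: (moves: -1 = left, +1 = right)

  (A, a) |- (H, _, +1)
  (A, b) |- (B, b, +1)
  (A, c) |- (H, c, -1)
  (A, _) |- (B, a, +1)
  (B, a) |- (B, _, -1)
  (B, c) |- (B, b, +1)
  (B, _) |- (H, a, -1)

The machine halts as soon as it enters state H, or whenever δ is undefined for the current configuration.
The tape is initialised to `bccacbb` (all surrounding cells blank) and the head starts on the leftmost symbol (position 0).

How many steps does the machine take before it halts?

4

A | [b]ccacbb   read b → write b, move +1, go to B
B | b[c]cacbb   read c → write b, move +1, go to B
B | bb[c]acbb   read c → write b, move +1, go to B
B | bbb[a]cbb   read a → write _, move -1, go to B
B | bb[b]_cbb
M halts after 4 transitions.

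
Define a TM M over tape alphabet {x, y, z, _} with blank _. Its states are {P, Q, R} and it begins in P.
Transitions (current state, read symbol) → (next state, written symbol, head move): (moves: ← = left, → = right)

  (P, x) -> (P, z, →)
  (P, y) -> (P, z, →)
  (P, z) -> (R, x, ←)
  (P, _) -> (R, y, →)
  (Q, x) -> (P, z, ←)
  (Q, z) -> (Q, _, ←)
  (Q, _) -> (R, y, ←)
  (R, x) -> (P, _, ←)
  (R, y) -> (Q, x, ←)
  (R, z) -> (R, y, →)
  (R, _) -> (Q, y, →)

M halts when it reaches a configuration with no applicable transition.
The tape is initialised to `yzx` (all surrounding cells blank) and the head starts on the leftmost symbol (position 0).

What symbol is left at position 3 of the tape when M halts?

x

state=P head=0 tape=[y]zx__   (P,y)→(P,z,→)
state=P head=1 tape=z[z]x__   (P,z)→(R,x,←)
state=R head=0 tape=[z]xx__   (R,z)→(R,y,→)
state=R head=1 tape=y[x]x__   (R,x)→(P,_,←)
state=P head=0 tape=[y]_x__   (P,y)→(P,z,→)
state=P head=1 tape=z[_]x__   (P,_)→(R,y,→)
state=R head=2 tape=zy[x]__   (R,x)→(P,_,←)
state=P head=1 tape=z[y]___   (P,y)→(P,z,→)
state=P head=2 tape=zz[_]__   (P,_)→(R,y,→)
state=R head=3 tape=zzy[_]_   (R,_)→(Q,y,→)
state=Q head=4 tape=zzyy[_]   (Q,_)→(R,y,←)
state=R head=3 tape=zzy[y]y   (R,y)→(Q,x,←)
state=Q head=2 tape=zz[y]xy
Cell 3 holds x when M halts.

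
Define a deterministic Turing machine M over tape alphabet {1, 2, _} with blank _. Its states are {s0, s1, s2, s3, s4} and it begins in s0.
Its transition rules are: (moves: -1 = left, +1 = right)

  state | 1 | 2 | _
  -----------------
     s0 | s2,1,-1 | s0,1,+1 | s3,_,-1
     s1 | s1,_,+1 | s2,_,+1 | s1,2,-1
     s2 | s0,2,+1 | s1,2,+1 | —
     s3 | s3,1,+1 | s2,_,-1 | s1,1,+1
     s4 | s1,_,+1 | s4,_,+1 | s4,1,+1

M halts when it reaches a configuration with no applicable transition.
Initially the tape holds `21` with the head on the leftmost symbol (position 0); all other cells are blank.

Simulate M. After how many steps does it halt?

11

state=s0 head=0 tape=[2]1__   (s0,2)→(s0,1,+1)
state=s0 head=1 tape=1[1]__   (s0,1)→(s2,1,-1)
state=s2 head=0 tape=[1]1__   (s2,1)→(s0,2,+1)
state=s0 head=1 tape=2[1]__   (s0,1)→(s2,1,-1)
state=s2 head=0 tape=[2]1__   (s2,2)→(s1,2,+1)
state=s1 head=1 tape=2[1]__   (s1,1)→(s1,_,+1)
state=s1 head=2 tape=2_[_]_   (s1,_)→(s1,2,-1)
state=s1 head=1 tape=2[_]2_   (s1,_)→(s1,2,-1)
state=s1 head=0 tape=[2]22_   (s1,2)→(s2,_,+1)
state=s2 head=1 tape=_[2]2_   (s2,2)→(s1,2,+1)
state=s1 head=2 tape=_2[2]_   (s1,2)→(s2,_,+1)
state=s2 head=3 tape=_2_[_]
M halts after 11 transitions.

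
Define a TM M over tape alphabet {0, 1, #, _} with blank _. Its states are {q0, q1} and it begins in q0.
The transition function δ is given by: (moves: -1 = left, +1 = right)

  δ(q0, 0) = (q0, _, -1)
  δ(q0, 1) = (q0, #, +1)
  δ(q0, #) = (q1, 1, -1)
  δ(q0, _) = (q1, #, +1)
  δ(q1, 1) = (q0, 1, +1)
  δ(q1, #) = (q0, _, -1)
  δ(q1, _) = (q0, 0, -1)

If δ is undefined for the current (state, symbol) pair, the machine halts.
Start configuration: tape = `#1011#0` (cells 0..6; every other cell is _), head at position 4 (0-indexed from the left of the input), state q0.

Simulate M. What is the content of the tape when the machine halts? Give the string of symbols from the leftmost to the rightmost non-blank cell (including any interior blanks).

state=q0 head=4 tape=__#101[1]#0_   (q0,1)→(q0,#,+1)
state=q0 head=5 tape=__#101#[#]0_   (q0,#)→(q1,1,-1)
state=q1 head=4 tape=__#101[#]10_   (q1,#)→(q0,_,-1)
state=q0 head=3 tape=__#10[1]_10_   (q0,1)→(q0,#,+1)
state=q0 head=4 tape=__#10#[_]10_   (q0,_)→(q1,#,+1)
state=q1 head=5 tape=__#10##[1]0_   (q1,1)→(q0,1,+1)
state=q0 head=6 tape=__#10##1[0]_   (q0,0)→(q0,_,-1)
state=q0 head=5 tape=__#10##[1]__   (q0,1)→(q0,#,+1)
state=q0 head=6 tape=__#10###[_]_   (q0,_)→(q1,#,+1)
state=q1 head=7 tape=__#10####[_]   (q1,_)→(q0,0,-1)
state=q0 head=6 tape=__#10###[#]0   (q0,#)→(q1,1,-1)
state=q1 head=5 tape=__#10##[#]10   (q1,#)→(q0,_,-1)
state=q0 head=4 tape=__#10#[#]_10   (q0,#)→(q1,1,-1)
state=q1 head=3 tape=__#10[#]1_10   (q1,#)→(q0,_,-1)
state=q0 head=2 tape=__#1[0]_1_10   (q0,0)→(q0,_,-1)
state=q0 head=1 tape=__#[1]__1_10   (q0,1)→(q0,#,+1)
state=q0 head=2 tape=__##[_]_1_10   (q0,_)→(q1,#,+1)
state=q1 head=3 tape=__###[_]1_10   (q1,_)→(q0,0,-1)
state=q0 head=2 tape=__##[#]01_10   (q0,#)→(q1,1,-1)
state=q1 head=1 tape=__#[#]101_10   (q1,#)→(q0,_,-1)
state=q0 head=0 tape=__[#]_101_10   (q0,#)→(q1,1,-1)
state=q1 head=-1 tape=_[_]1_101_10   (q1,_)→(q0,0,-1)
state=q0 head=-2 tape=[_]01_101_10   (q0,_)→(q1,#,+1)
state=q1 head=-1 tape=#[0]1_101_10
The non-blank tape span at halt is #01_101_10.

#01_101_10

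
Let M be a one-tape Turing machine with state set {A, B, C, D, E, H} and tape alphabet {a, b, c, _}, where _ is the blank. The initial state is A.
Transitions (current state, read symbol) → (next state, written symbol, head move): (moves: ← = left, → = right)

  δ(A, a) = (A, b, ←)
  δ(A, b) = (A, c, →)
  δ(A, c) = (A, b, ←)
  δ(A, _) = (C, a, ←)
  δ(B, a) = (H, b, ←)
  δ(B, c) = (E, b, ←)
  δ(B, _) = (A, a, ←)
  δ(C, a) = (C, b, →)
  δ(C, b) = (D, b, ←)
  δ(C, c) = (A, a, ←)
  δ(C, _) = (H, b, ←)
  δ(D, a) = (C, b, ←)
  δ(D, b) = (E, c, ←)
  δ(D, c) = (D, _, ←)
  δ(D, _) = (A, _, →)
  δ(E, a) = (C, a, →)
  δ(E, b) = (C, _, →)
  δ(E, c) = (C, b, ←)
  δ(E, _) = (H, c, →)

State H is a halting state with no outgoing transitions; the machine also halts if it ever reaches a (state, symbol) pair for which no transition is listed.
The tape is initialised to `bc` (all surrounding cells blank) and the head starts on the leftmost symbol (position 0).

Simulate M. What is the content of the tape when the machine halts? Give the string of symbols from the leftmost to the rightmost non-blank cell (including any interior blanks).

A | ___[b]c   read b → write c, move →, go to A
A | ___c[c]   read c → write b, move ←, go to A
A | ___[c]b   read c → write b, move ←, go to A
A | __[_]bb   read _ → write a, move ←, go to C
C | _[_]abb   read _ → write b, move ←, go to H
H | [_]babb
The non-blank tape span at halt is babb.

babb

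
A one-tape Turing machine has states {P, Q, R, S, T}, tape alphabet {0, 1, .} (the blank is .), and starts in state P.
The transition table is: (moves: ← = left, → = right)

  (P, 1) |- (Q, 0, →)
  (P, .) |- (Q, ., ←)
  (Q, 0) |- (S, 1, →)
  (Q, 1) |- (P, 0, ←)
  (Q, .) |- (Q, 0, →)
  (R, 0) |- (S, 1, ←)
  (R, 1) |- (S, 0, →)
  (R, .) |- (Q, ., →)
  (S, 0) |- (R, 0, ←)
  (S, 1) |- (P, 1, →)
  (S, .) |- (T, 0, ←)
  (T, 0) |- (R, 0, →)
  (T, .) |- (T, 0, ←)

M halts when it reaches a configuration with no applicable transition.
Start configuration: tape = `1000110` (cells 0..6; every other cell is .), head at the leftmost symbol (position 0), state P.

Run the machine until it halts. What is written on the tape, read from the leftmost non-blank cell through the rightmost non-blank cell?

1100110

state=P head=0 tape=.[1]000110   (P,1)→(Q,0,→)
state=Q head=1 tape=.0[0]00110   (Q,0)→(S,1,→)
state=S head=2 tape=.01[0]0110   (S,0)→(R,0,←)
state=R head=1 tape=.0[1]00110   (R,1)→(S,0,→)
state=S head=2 tape=.00[0]0110   (S,0)→(R,0,←)
state=R head=1 tape=.0[0]00110   (R,0)→(S,1,←)
state=S head=0 tape=.[0]100110   (S,0)→(R,0,←)
state=R head=-1 tape=[.]0100110   (R,.)→(Q,.,→)
state=Q head=0 tape=.[0]100110   (Q,0)→(S,1,→)
state=S head=1 tape=.1[1]00110   (S,1)→(P,1,→)
state=P head=2 tape=.11[0]0110
The non-blank tape span at halt is 1100110.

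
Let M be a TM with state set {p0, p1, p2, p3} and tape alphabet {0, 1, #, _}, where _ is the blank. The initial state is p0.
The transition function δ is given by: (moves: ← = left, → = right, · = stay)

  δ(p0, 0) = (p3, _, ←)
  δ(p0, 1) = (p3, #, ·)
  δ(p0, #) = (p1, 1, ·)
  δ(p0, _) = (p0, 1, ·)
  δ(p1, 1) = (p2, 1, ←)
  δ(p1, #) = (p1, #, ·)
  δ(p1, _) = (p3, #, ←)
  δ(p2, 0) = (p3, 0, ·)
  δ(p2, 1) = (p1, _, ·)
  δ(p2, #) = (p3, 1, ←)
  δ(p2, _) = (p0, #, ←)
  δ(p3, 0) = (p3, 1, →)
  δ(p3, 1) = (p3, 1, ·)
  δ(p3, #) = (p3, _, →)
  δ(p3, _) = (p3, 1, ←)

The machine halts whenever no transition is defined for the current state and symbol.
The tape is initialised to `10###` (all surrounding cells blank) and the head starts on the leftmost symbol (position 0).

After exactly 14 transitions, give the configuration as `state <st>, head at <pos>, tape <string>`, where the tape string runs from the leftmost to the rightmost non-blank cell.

p0 | [1]0###_   read 1 → write #, move ·, go to p3
p3 | [#]0###_   read # → write _, move →, go to p3
p3 | _[0]###_   read 0 → write 1, move →, go to p3
p3 | _1[#]##_   read # → write _, move →, go to p3
p3 | _1_[#]#_   read # → write _, move →, go to p3
p3 | _1__[#]_   read # → write _, move →, go to p3
p3 | _1___[_]   read _ → write 1, move ←, go to p3
p3 | _1__[_]1   read _ → write 1, move ←, go to p3
p3 | _1_[_]11   read _ → write 1, move ←, go to p3
p3 | _1[_]111   read _ → write 1, move ←, go to p3
p3 | _[1]1111   read 1 → write 1, move ·, go to p3
p3 | _[1]1111   read 1 → write 1, move ·, go to p3
p3 | _[1]1111   read 1 → write 1, move ·, go to p3
p3 | _[1]1111   read 1 → write 1, move ·, go to p3
p3 | _[1]1111
After 14 steps: state p3, head at 1, tape 11111.

state p3, head at 1, tape 11111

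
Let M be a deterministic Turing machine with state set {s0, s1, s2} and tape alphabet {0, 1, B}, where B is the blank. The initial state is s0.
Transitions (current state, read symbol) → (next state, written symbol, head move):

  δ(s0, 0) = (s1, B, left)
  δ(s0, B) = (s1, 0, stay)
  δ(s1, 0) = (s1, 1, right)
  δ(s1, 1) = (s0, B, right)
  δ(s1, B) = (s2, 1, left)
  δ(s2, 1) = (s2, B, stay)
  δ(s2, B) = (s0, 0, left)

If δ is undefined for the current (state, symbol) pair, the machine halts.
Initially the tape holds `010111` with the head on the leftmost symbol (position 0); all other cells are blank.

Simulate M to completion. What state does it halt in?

s0

s0 | BBB[0]10111   read 0 → write B, move left, go to s1
s1 | BB[B]B10111   read B → write 1, move left, go to s2
s2 | B[B]1B10111   read B → write 0, move left, go to s0
s0 | [B]01B10111   read B → write 0, move stay, go to s1
s1 | [0]01B10111   read 0 → write 1, move right, go to s1
s1 | 1[0]1B10111   read 0 → write 1, move right, go to s1
s1 | 11[1]B10111   read 1 → write B, move right, go to s0
s0 | 11B[B]10111   read B → write 0, move stay, go to s1
s1 | 11B[0]10111   read 0 → write 1, move right, go to s1
s1 | 11B1[1]0111   read 1 → write B, move right, go to s0
s0 | 11B1B[0]111   read 0 → write B, move left, go to s1
s1 | 11B1[B]B111   read B → write 1, move left, go to s2
s2 | 11B[1]1B111   read 1 → write B, move stay, go to s2
s2 | 11B[B]1B111   read B → write 0, move left, go to s0
s0 | 11[B]01B111   read B → write 0, move stay, go to s1
s1 | 11[0]01B111   read 0 → write 1, move right, go to s1
s1 | 111[0]1B111   read 0 → write 1, move right, go to s1
s1 | 1111[1]B111   read 1 → write B, move right, go to s0
s0 | 1111B[B]111   read B → write 0, move stay, go to s1
s1 | 1111B[0]111   read 0 → write 1, move right, go to s1
s1 | 1111B1[1]11   read 1 → write B, move right, go to s0
s0 | 1111B1B[1]1
No transition is defined for (s0, 1); M halts in state s0.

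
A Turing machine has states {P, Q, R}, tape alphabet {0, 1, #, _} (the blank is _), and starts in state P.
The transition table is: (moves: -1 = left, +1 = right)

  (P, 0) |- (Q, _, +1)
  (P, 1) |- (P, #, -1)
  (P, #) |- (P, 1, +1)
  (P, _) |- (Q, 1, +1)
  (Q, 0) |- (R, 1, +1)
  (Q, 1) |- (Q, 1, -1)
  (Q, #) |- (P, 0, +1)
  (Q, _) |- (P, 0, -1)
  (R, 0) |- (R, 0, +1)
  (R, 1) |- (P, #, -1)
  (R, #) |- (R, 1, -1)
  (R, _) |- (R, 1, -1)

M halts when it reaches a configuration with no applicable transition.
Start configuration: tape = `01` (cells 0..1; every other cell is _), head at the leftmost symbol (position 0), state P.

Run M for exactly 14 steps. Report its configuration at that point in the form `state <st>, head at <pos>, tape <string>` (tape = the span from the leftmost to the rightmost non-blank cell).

state P, head at 2, tape 101110

state=P head=0 tape=__[0]1__   (P,0)→(Q,_,+1)
state=Q head=1 tape=___[1]__   (Q,1)→(Q,1,-1)
state=Q head=0 tape=__[_]1__   (Q,_)→(P,0,-1)
state=P head=-1 tape=_[_]01__   (P,_)→(Q,1,+1)
state=Q head=0 tape=_1[0]1__   (Q,0)→(R,1,+1)
state=R head=1 tape=_11[1]__   (R,1)→(P,#,-1)
state=P head=0 tape=_1[1]#__   (P,1)→(P,#,-1)
state=P head=-1 tape=_[1]##__   (P,1)→(P,#,-1)
state=P head=-2 tape=[_]###__   (P,_)→(Q,1,+1)
state=Q head=-1 tape=1[#]##__   (Q,#)→(P,0,+1)
state=P head=0 tape=10[#]#__   (P,#)→(P,1,+1)
state=P head=1 tape=101[#]__   (P,#)→(P,1,+1)
state=P head=2 tape=1011[_]_   (P,_)→(Q,1,+1)
state=Q head=3 tape=10111[_]   (Q,_)→(P,0,-1)
state=P head=2 tape=1011[1]0
After 14 steps: state P, head at 2, tape 101110.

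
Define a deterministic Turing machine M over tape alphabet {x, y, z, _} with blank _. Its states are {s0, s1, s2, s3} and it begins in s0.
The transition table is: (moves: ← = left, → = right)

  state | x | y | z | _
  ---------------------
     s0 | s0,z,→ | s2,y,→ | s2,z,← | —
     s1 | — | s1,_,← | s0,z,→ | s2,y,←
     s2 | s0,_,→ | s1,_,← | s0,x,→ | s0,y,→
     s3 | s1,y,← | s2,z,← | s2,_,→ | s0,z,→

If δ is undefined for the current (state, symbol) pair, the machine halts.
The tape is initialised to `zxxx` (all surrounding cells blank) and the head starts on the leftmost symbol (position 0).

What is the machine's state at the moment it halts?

state=s0 head=0 tape=_____[z]xxx   (s0,z)→(s2,z,←)
state=s2 head=-1 tape=____[_]zxxx   (s2,_)→(s0,y,→)
state=s0 head=0 tape=____y[z]xxx   (s0,z)→(s2,z,←)
state=s2 head=-1 tape=____[y]zxxx   (s2,y)→(s1,_,←)
state=s1 head=-2 tape=___[_]_zxxx   (s1,_)→(s2,y,←)
state=s2 head=-3 tape=__[_]y_zxxx   (s2,_)→(s0,y,→)
state=s0 head=-2 tape=__y[y]_zxxx   (s0,y)→(s2,y,→)
state=s2 head=-1 tape=__yy[_]zxxx   (s2,_)→(s0,y,→)
state=s0 head=0 tape=__yyy[z]xxx   (s0,z)→(s2,z,←)
state=s2 head=-1 tape=__yy[y]zxxx   (s2,y)→(s1,_,←)
state=s1 head=-2 tape=__y[y]_zxxx   (s1,y)→(s1,_,←)
state=s1 head=-3 tape=__[y]__zxxx   (s1,y)→(s1,_,←)
state=s1 head=-4 tape=_[_]___zxxx   (s1,_)→(s2,y,←)
state=s2 head=-5 tape=[_]y___zxxx   (s2,_)→(s0,y,→)
state=s0 head=-4 tape=y[y]___zxxx   (s0,y)→(s2,y,→)
state=s2 head=-3 tape=yy[_]__zxxx   (s2,_)→(s0,y,→)
state=s0 head=-2 tape=yyy[_]_zxxx
No transition is defined for (s0, _); M halts in state s0.

s0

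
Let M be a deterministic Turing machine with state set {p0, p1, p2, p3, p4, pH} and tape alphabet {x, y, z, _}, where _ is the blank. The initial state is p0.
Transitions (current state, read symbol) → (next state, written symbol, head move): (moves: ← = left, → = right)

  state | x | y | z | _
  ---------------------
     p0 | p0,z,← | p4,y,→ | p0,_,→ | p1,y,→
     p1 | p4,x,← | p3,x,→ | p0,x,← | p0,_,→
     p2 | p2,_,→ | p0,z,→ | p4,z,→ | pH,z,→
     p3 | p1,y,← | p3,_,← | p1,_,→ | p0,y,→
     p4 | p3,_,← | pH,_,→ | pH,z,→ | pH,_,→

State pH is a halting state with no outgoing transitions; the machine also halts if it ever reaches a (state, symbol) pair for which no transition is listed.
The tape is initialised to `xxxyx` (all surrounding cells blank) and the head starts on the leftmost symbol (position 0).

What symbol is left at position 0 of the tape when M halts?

y

p0 | ___[x]xxyx   read x → write z, move ←, go to p0
p0 | __[_]zxxyx   read _ → write y, move →, go to p1
p1 | __y[z]xxyx   read z → write x, move ←, go to p0
p0 | __[y]xxxyx   read y → write y, move →, go to p4
p4 | __y[x]xxyx   read x → write _, move ←, go to p3
p3 | __[y]_xxyx   read y → write _, move ←, go to p3
p3 | _[_]__xxyx   read _ → write y, move →, go to p0
p0 | _y[_]_xxyx   read _ → write y, move →, go to p1
p1 | _yy[_]xxyx   read _ → write _, move →, go to p0
p0 | _yy_[x]xyx   read x → write z, move ←, go to p0
p0 | _yy[_]zxyx   read _ → write y, move →, go to p1
p1 | _yyy[z]xyx   read z → write x, move ←, go to p0
p0 | _yy[y]xxyx   read y → write y, move →, go to p4
p4 | _yyy[x]xyx   read x → write _, move ←, go to p3
p3 | _yy[y]_xyx   read y → write _, move ←, go to p3
p3 | _y[y]__xyx   read y → write _, move ←, go to p3
p3 | _[y]___xyx   read y → write _, move ←, go to p3
p3 | [_]____xyx   read _ → write y, move →, go to p0
p0 | y[_]___xyx   read _ → write y, move →, go to p1
p1 | yy[_]__xyx   read _ → write _, move →, go to p0
p0 | yy_[_]_xyx   read _ → write y, move →, go to p1
p1 | yy_y[_]xyx   read _ → write _, move →, go to p0
p0 | yy_y_[x]yx   read x → write z, move ←, go to p0
p0 | yy_y[_]zyx   read _ → write y, move →, go to p1
p1 | yy_yy[z]yx   read z → write x, move ←, go to p0
p0 | yy_y[y]xyx   read y → write y, move →, go to p4
p4 | yy_yy[x]yx   read x → write _, move ←, go to p3
p3 | yy_y[y]_yx   read y → write _, move ←, go to p3
p3 | yy_[y]__yx   read y → write _, move ←, go to p3
p3 | yy[_]___yx   read _ → write y, move →, go to p0
p0 | yyy[_]__yx   read _ → write y, move →, go to p1
p1 | yyyy[_]_yx   read _ → write _, move →, go to p0
p0 | yyyy_[_]yx   read _ → write y, move →, go to p1
p1 | yyyy_y[y]x   read y → write x, move →, go to p3
p3 | yyyy_yx[x]   read x → write y, move ←, go to p1
p1 | yyyy_y[x]y   read x → write x, move ←, go to p4
p4 | yyyy_[y]xy   read y → write _, move →, go to pH
pH | yyyy__[x]y
Cell 0 holds y when M halts.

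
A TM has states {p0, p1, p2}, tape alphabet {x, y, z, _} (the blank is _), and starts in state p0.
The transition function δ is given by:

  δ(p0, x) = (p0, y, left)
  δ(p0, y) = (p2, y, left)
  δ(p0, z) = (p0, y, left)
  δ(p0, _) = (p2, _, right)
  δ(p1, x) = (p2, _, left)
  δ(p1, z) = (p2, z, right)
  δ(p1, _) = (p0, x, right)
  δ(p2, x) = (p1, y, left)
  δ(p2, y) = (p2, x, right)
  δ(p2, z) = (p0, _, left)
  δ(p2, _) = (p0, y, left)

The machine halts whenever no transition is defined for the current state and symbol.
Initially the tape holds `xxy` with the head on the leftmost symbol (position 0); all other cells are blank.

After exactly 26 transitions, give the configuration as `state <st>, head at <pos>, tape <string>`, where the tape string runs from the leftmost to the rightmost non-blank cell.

state p2, head at 4, tape xxxxx

state=p0 head=0 tape=__[x]xy__   (p0,x)→(p0,y,left)
state=p0 head=-1 tape=_[_]yxy__   (p0,_)→(p2,_,right)
state=p2 head=0 tape=__[y]xy__   (p2,y)→(p2,x,right)
state=p2 head=1 tape=__x[x]y__   (p2,x)→(p1,y,left)
state=p1 head=0 tape=__[x]yy__   (p1,x)→(p2,_,left)
state=p2 head=-1 tape=_[_]_yy__   (p2,_)→(p0,y,left)
state=p0 head=-2 tape=[_]y_yy__   (p0,_)→(p2,_,right)
state=p2 head=-1 tape=_[y]_yy__   (p2,y)→(p2,x,right)
state=p2 head=0 tape=_x[_]yy__   (p2,_)→(p0,y,left)
state=p0 head=-1 tape=_[x]yyy__   (p0,x)→(p0,y,left)
state=p0 head=-2 tape=[_]yyyy__   (p0,_)→(p2,_,right)
state=p2 head=-1 tape=_[y]yyy__   (p2,y)→(p2,x,right)
state=p2 head=0 tape=_x[y]yy__   (p2,y)→(p2,x,right)
state=p2 head=1 tape=_xx[y]y__   (p2,y)→(p2,x,right)
state=p2 head=2 tape=_xxx[y]__   (p2,y)→(p2,x,right)
state=p2 head=3 tape=_xxxx[_]_   (p2,_)→(p0,y,left)
state=p0 head=2 tape=_xxx[x]y_   (p0,x)→(p0,y,left)
state=p0 head=1 tape=_xx[x]yy_   (p0,x)→(p0,y,left)
state=p0 head=0 tape=_x[x]yyy_   (p0,x)→(p0,y,left)
state=p0 head=-1 tape=_[x]yyyy_   (p0,x)→(p0,y,left)
state=p0 head=-2 tape=[_]yyyyy_   (p0,_)→(p2,_,right)
state=p2 head=-1 tape=_[y]yyyy_   (p2,y)→(p2,x,right)
state=p2 head=0 tape=_x[y]yyy_   (p2,y)→(p2,x,right)
state=p2 head=1 tape=_xx[y]yy_   (p2,y)→(p2,x,right)
state=p2 head=2 tape=_xxx[y]y_   (p2,y)→(p2,x,right)
state=p2 head=3 tape=_xxxx[y]_   (p2,y)→(p2,x,right)
state=p2 head=4 tape=_xxxxx[_]
After 26 steps: state p2, head at 4, tape xxxxx.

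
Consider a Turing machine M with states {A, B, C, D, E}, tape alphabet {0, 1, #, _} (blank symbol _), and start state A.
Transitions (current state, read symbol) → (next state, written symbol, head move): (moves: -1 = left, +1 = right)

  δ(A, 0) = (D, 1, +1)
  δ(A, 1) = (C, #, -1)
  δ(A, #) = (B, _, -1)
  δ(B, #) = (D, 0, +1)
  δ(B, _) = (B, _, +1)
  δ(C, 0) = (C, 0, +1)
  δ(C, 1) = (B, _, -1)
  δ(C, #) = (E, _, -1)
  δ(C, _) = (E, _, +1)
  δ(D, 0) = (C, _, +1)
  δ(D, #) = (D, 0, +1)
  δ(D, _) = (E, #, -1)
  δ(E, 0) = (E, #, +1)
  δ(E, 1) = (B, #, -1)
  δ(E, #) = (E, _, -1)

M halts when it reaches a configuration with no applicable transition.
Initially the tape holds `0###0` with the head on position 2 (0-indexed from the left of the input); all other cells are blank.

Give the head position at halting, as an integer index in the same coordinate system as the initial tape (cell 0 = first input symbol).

1

A | 0#[#]#0   read # → write _, move -1, go to B
B | 0[#]_#0   read # → write 0, move +1, go to D
D | 00[_]#0   read _ → write #, move -1, go to E
E | 0[0]##0   read 0 → write #, move +1, go to E
E | 0#[#]#0   read # → write _, move -1, go to E
E | 0[#]_#0   read # → write _, move -1, go to E
E | [0]__#0   read 0 → write #, move +1, go to E
E | #[_]_#0
At halt the head is at cell 1.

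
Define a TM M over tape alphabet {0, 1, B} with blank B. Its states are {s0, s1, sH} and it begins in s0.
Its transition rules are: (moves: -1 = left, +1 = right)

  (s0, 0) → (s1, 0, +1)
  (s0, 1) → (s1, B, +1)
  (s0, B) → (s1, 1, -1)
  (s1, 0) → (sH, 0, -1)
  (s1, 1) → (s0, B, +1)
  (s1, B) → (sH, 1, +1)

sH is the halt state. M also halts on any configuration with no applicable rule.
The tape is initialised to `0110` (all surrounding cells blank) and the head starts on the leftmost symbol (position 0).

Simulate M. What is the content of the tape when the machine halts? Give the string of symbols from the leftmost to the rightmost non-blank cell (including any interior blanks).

0BB0

s0 | [0]110   read 0 → write 0, move +1, go to s1
s1 | 0[1]10   read 1 → write B, move +1, go to s0
s0 | 0B[1]0   read 1 → write B, move +1, go to s1
s1 | 0BB[0]   read 0 → write 0, move -1, go to sH
sH | 0B[B]0
The non-blank tape span at halt is 0BB0.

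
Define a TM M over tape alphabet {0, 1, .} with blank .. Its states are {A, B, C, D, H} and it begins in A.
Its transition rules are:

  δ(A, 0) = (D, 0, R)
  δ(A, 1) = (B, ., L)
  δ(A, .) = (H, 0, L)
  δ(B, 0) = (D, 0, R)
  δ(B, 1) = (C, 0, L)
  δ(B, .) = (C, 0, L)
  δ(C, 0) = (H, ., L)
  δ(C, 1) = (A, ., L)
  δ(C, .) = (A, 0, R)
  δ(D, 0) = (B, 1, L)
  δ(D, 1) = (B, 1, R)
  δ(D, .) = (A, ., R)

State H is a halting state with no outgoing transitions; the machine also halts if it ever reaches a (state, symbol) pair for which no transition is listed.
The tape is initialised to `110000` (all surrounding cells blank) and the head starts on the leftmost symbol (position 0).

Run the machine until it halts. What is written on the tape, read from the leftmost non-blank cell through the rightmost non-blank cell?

A | ..[1]10000   read 1 → write ., move L, go to B
B | .[.].10000   read . → write 0, move L, go to C
C | [.]0.10000   read . → write 0, move R, go to A
A | 0[0].10000   read 0 → write 0, move R, go to D
D | 00[.]10000   read . → write ., move R, go to A
A | 00.[1]0000   read 1 → write ., move L, go to B
B | 00[.].0000   read . → write 0, move L, go to C
C | 0[0]0.0000   read 0 → write ., move L, go to H
H | [0].0.0000
The non-blank tape span at halt is 0.0.0000.

0.0.0000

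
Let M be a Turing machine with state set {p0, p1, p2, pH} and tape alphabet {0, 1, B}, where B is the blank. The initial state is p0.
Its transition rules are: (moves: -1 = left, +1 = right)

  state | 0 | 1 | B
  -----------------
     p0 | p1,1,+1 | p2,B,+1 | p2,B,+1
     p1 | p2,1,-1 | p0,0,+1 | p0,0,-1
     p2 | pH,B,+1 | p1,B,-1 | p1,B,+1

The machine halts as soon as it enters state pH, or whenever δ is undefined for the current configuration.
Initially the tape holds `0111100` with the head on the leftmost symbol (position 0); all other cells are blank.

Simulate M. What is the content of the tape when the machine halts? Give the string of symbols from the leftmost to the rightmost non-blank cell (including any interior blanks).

1BB100

state=p0 head=0 tape=BB[0]111100   (p0,0)→(p1,1,+1)
state=p1 head=1 tape=BB1[1]11100   (p1,1)→(p0,0,+1)
state=p0 head=2 tape=BB10[1]1100   (p0,1)→(p2,B,+1)
state=p2 head=3 tape=BB10B[1]100   (p2,1)→(p1,B,-1)
state=p1 head=2 tape=BB10[B]B100   (p1,B)→(p0,0,-1)
state=p0 head=1 tape=BB1[0]0B100   (p0,0)→(p1,1,+1)
state=p1 head=2 tape=BB11[0]B100   (p1,0)→(p2,1,-1)
state=p2 head=1 tape=BB1[1]1B100   (p2,1)→(p1,B,-1)
state=p1 head=0 tape=BB[1]B1B100   (p1,1)→(p0,0,+1)
state=p0 head=1 tape=BB0[B]1B100   (p0,B)→(p2,B,+1)
state=p2 head=2 tape=BB0B[1]B100   (p2,1)→(p1,B,-1)
state=p1 head=1 tape=BB0[B]BB100   (p1,B)→(p0,0,-1)
state=p0 head=0 tape=BB[0]0BB100   (p0,0)→(p1,1,+1)
state=p1 head=1 tape=BB1[0]BB100   (p1,0)→(p2,1,-1)
state=p2 head=0 tape=BB[1]1BB100   (p2,1)→(p1,B,-1)
state=p1 head=-1 tape=B[B]B1BB100   (p1,B)→(p0,0,-1)
state=p0 head=-2 tape=[B]0B1BB100   (p0,B)→(p2,B,+1)
state=p2 head=-1 tape=B[0]B1BB100   (p2,0)→(pH,B,+1)
state=pH head=0 tape=BB[B]1BB100
The non-blank tape span at halt is 1BB100.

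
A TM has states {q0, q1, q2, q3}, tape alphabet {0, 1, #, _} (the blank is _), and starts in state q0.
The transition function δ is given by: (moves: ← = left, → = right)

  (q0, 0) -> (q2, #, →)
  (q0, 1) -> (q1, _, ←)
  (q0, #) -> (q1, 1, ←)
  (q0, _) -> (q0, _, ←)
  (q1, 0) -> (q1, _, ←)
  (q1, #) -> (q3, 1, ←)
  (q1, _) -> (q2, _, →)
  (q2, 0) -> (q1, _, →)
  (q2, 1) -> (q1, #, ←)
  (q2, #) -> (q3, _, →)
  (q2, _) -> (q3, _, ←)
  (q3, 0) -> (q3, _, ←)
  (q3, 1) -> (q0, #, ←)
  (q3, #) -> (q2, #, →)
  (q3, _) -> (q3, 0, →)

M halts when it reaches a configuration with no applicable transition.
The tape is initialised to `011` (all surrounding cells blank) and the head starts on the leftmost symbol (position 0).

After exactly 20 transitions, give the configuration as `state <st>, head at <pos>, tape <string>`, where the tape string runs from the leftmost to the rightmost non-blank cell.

q0 | _[0]11_   read 0 → write #, move →, go to q2
q2 | _#[1]1_   read 1 → write #, move ←, go to q1
q1 | _[#]#1_   read # → write 1, move ←, go to q3
q3 | [_]1#1_   read _ → write 0, move →, go to q3
q3 | 0[1]#1_   read 1 → write #, move ←, go to q0
q0 | [0]##1_   read 0 → write #, move →, go to q2
q2 | #[#]#1_   read # → write _, move →, go to q3
q3 | #_[#]1_   read # → write #, move →, go to q2
q2 | #_#[1]_   read 1 → write #, move ←, go to q1
q1 | #_[#]#_   read # → write 1, move ←, go to q3
q3 | #[_]1#_   read _ → write 0, move →, go to q3
q3 | #0[1]#_   read 1 → write #, move ←, go to q0
q0 | #[0]##_   read 0 → write #, move →, go to q2
q2 | ##[#]#_   read # → write _, move →, go to q3
q3 | ##_[#]_   read # → write #, move →, go to q2
q2 | ##_#[_]   read _ → write _, move ←, go to q3
q3 | ##_[#]_   read # → write #, move →, go to q2
q2 | ##_#[_]   read _ → write _, move ←, go to q3
q3 | ##_[#]_   read # → write #, move →, go to q2
q2 | ##_#[_]   read _ → write _, move ←, go to q3
q3 | ##_[#]_
After 20 steps: state q3, head at 2, tape ##_#.

state q3, head at 2, tape ##_#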